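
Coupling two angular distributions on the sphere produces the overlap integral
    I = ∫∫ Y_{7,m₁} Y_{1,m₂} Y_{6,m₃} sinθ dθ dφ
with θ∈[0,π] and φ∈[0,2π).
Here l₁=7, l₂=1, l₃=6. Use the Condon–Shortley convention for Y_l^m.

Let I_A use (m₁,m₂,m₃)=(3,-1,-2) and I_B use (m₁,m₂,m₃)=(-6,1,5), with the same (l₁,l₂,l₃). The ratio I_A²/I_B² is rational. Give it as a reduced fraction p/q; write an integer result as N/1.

l's match ⇒ only the (l;m) 3-j factors differ between A and B.
A: triangle coeff Δ(7,1,6) = 1/1365; Σ_t [0,0]: t=0:+1/1935360 = 1/1935360; (3j)²=3/91 [(7 1 6; 3 -1 -2)], sign=+1
B: triangle coeff Δ(7,1,6) = 1/1365; Σ_t [2,2]: t=2:+1/79833600 = 1/79833600; (3j)²=2/35 [(7 1 6; -6 1 5)], sign=-1
I_A²/I_B² = (3/91)/(2/35) = 15/26

15/26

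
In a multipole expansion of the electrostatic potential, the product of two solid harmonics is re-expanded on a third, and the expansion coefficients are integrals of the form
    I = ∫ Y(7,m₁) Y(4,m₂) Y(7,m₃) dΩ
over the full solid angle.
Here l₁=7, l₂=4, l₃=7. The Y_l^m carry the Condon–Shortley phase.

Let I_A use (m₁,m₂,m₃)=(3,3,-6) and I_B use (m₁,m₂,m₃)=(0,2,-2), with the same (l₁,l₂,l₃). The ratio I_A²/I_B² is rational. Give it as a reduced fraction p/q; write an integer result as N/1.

3861/2209

Same 7,4,7: normalisation and zero-m 3j drop out of the ratio.
A: Δ: 4! 10! 4! / 19! → 1/58198140; sum: t=3:−1/52254720 t=4:+1/522547200 = -1/58060800; 3j²(7 4 7; 3 3 -6) = Δ·Π!·Σ² = 9/646  (sign +1)
B: Δ: 4! 10! 4! / 19! → 1/58198140; sum: t=2:+1/1382400 t=3:−1/622080 t=4:+1/2903040 = -47/87091200; 3j²(7 4 7; 0 2 -2) = Δ·Π!·Σ² = 2209/277134  (sign +1)
I_A²/I_B² = (9/646)/(2209/277134) = 3861/2209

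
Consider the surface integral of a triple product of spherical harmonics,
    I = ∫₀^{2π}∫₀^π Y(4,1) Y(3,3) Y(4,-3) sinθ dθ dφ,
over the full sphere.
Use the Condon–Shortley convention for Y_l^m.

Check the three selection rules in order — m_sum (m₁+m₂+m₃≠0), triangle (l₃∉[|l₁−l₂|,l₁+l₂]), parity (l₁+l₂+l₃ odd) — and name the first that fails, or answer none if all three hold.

m_sum

azimuthal sum: 1 + 3 − 3 = 1  ✗
1 ≤ 4 ≤ 7 (triangle on l)
L = 4 + 3 + 4 = 11 (odd)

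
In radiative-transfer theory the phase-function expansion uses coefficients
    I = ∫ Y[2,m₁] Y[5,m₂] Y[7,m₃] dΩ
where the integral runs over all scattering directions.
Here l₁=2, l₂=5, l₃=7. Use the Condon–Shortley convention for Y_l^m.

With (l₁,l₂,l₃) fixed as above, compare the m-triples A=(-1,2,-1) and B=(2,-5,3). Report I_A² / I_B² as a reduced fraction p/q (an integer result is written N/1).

160/1

Shared (l₁,l₂,l₃)=(2,5,7): N and (l;000)² cancel in I_A²/I_B².
A: Δ = 0!·4!·10!/15! = 1/15015; Racah Σ t=0..0: t=0:+1/181440 = 1/181440; ⇒ 3j(2 5 7; -1 2 -1)² = 32/3003, sgn +1
B: Δ = 0!·4!·10!/15! = 1/15015; Racah Σ t=0..0: t=0:+1/87091200 = 1/87091200; ⇒ 3j(2 5 7; 2 -5 3)² = 1/15015, sgn +1
I_A²/I_B² = (32/3003)/(1/15015) = 160/1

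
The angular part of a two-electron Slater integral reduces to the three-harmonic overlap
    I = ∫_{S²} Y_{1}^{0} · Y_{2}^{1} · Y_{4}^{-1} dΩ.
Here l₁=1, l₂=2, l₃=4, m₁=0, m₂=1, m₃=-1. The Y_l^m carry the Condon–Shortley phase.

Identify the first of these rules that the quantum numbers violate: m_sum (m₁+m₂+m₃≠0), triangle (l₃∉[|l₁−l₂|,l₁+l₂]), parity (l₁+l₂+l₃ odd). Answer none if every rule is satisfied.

m₁+m₂+m₃ = 0 + 1 − 1 = 0  ✓
triangle: |1−2|=1 ≤ l₃=4 ≤ 1+2=3  ✗
parity: l₁+l₂+l₃ = 7 is odd

triangle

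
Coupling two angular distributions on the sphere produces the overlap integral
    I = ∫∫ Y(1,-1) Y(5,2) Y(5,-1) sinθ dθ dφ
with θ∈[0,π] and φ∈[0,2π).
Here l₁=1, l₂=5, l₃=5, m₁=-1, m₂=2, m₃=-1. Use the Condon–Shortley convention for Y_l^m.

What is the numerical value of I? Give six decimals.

0.000000

Σlᵢ=11 odd — θ-integrand is odd under cosθ→−cosθ; I=0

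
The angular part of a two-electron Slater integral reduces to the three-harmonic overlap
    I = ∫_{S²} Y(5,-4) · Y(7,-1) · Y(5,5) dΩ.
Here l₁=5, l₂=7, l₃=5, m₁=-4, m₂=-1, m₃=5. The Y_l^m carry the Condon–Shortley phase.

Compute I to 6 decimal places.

Σlᵢ=17 odd — θ-integrand is odd under cosθ→−cosθ; I=0

0.000000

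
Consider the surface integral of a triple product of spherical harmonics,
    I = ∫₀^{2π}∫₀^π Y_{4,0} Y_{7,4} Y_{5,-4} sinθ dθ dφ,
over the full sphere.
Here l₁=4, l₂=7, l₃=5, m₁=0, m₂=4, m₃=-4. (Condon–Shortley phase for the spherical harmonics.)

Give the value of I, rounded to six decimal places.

-0.153174

Rules hold: Σm=0, L=16 even, 3≤5≤11.
N = 9·15·11 = 1485
Δ = 6!·2!·8!/17! = 1/6126120
Racah Σ t=2..4: t=2:+1/69120 t=3:−1/20736 t=4:+1/69120 = -1/51840
⇒ 3j(4 7 5; 0 0 0)² = 280/21879, sgn +1
Racah Σ t=3..4: t=3:−1/1451520 t=4:+1/483840 = 1/725760
⇒ 3j(4 7 5; 0 4 -4)² = 24/1547, sgn -1
4πI² = N·(3j₀)²·(3jₘ)² = 14400/48841
I = -1·√(0.294834/4π) = -0.15317364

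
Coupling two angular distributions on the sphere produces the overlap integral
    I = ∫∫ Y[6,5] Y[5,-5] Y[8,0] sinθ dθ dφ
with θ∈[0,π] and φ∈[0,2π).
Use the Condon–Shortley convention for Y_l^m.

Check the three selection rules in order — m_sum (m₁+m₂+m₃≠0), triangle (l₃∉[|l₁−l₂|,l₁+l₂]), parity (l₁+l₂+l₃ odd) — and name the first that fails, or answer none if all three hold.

m₁+m₂+m₃ = 5 − 5 + 0 = 0  ✓
triangle: |6−5|=1 ≤ l₃=8 ≤ 6+5=11  ✓
parity: l₁+l₂+l₃ = 19 is odd  ✗

parity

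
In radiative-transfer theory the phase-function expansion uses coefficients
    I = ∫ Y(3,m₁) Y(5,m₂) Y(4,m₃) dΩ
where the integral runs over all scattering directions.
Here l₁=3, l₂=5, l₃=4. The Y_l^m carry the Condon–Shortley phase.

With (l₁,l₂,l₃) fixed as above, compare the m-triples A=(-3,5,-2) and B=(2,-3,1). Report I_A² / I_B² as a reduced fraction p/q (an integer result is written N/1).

l's match ⇒ only the (l;m) 3-j factors differ between A and B.
A: triangle coeff Δ(3,5,4) = 1/180180; Σ_t [4,4]: t=4:+1/34560 = 1/34560; (3j)²=5/286 [(3 5 4; -3 5 -2)], sign=+1
B: triangle coeff Δ(3,5,4) = 1/180180; Σ_t [0,1]: t=0:+1/1152 t=1:−1/1440 = 1/5760; (3j)²=1/858 [(3 5 4; 2 -3 1)], sign=-1
I_A²/I_B² = (5/286)/(1/858) = 15/1

15/1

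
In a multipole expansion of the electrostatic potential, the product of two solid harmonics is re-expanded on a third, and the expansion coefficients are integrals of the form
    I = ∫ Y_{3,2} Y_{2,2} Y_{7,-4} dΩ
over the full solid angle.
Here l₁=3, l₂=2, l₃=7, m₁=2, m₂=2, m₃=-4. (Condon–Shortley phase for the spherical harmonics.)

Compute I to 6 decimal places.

0.000000

triangle: need 1≤l₃≤5, have 7; I=0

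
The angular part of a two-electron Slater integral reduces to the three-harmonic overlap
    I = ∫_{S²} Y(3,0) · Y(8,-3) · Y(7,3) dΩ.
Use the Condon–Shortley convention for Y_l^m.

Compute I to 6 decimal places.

Rules hold: Σm=0, L=18 even, 5≤7≤11.
N = 7·17·15 = 1785
Δ = 4!·2!·12!/19! = 1/5290740
Racah Σ t=1..3: t=1:−1/7257600 t=2:+1/2073600 t=3:−1/7257600 = 1/4838400
⇒ 3j(3 8 7; 0 0 0)² = 252/20995, sgn -1
Racah Σ t=1..3: t=1:−1/11612160 t=2:+1/8709120 t=3:−1/87091200 = 1/58060800
⇒ 3j(3 8 7; 0 -3 3)² = 99/117572, sgn +1
4πI² = N·(3j₀)²·(3jₘ)² = 18711/1037153
I = -1·√(0.0180407/4π) = -0.03788979

-0.037890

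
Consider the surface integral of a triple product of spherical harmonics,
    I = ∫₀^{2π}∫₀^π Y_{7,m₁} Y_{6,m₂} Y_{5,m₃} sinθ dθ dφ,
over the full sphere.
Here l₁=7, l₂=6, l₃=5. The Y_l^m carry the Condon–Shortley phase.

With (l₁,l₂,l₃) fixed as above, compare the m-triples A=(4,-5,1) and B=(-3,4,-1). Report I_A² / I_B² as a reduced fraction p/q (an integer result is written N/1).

242/169

Shared (l₁,l₂,l₃)=(7,6,5): N and (l;000)² cancel in I_A²/I_B².
A: Δ = 8!·6!·4!/19! = 1/174594420; Racah Σ t=0..1: t=0:+1/8709120 t=1:−1/5806080 = -1/17418240; ⇒ 3j(7 6 5; 4 -5 1)² = 275/88179, sgn -1
B: Δ = 8!·6!·4!/19! = 1/174594420; Racah Σ t=6..8: t=6:+1/1658880 t=7:−1/1088640 t=8:+1/7741440 = -13/69672960; ⇒ 3j(7 6 5; -3 4 -1)² = 325/149226, sgn -1
I_A²/I_B² = (275/88179)/(325/149226) = 242/169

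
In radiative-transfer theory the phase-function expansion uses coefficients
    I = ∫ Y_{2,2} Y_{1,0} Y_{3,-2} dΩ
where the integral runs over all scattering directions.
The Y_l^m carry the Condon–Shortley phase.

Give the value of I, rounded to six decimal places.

Rules hold: Σm=0, L=6 even, 1≤3≤3.
N = 5·3·7 = 105
Δ = 0!·4!·2!/7! = 1/105
Racah Σ t=0..0: t=0:+1/4 = 1/4
⇒ 3j(2 1 3; 0 0 0)² = 3/35, sgn -1
Racah Σ t=0..0: t=0:+1/24 = 1/24
⇒ 3j(2 1 3; 2 0 -2)² = 1/21, sgn -1
4πI² = N·(3j₀)²·(3jₘ)² = 3/7
I = +1·√(0.428571/4π) = 0.18467439

0.184674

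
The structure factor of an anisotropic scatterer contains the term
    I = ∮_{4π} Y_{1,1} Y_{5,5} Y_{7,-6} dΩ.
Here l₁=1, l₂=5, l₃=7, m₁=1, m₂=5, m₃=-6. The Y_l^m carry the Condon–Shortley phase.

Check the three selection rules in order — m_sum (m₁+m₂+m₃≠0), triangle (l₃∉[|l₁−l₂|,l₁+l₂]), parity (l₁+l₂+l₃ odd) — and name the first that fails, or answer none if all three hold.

m₁+m₂+m₃ = 1 + 5 − 6 = 0  ✓
triangle: |1−5|=4 ≤ l₃=7 ≤ 1+5=6  ✗
parity: l₁+l₂+l₃ = 13 is odd

triangle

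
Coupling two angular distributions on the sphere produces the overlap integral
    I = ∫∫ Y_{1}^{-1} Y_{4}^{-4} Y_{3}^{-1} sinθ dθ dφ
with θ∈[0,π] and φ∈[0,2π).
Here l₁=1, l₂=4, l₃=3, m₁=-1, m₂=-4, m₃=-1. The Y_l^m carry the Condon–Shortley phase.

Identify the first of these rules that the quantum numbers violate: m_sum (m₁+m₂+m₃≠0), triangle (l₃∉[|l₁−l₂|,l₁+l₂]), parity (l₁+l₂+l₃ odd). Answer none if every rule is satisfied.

m_sum

azimuthal sum: -1 − 4 − 1 = -6  ✗
3 ≤ 3 ≤ 5 (triangle on l)
L = 1 + 4 + 3 = 8 (even)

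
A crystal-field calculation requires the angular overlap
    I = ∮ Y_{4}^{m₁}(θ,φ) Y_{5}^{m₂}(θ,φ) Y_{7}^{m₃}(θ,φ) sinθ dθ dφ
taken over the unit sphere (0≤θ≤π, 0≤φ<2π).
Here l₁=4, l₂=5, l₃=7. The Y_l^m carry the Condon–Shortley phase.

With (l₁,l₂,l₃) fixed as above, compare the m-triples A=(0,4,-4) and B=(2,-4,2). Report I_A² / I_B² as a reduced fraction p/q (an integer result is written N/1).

l's match ⇒ only the (l;m) 3-j factors differ between A and B.
A: triangle coeff Δ(4,5,7) = 1/6126120; Σ_t [1,2]: t=1:−1/1451520 t=2:+1/483840 = 1/725760; (3j)²=24/1547 [(4 5 7; 0 4 -4)], sign=-1
B: triangle coeff Δ(4,5,7) = 1/6126120; Σ_t [0,1]: t=0:+1/483840 t=1:−1/4838400 = 1/537600; (3j)²=2187/170170 [(4 5 7; 2 -4 2)], sign=-1
I_A²/I_B² = (24/1547)/(2187/170170) = 880/729

880/729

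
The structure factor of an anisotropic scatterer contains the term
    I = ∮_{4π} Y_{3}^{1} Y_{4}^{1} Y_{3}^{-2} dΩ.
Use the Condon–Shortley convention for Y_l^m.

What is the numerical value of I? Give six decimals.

0.145070

m-sum 0 ✓  L=10 even ✓  1≤3≤7 ✓
Π(2lᵢ+1) = 7×9×7 = 441
triangle coeff Δ(3,4,3) = 1/34650
Σ_t [1,3]: t=1:−1/72 t=2:+1/16 t=3:−1/72 = 5/144
(3j)²=2/77 [(3 4 3; 0 0 0)], sign=-1
Σ_t [1,2]: t=1:−1/144 t=2:+1/48 = 1/72
(3j)²=16/693 [(3 4 3; 1 1 -2)], sign=-1
⇒ 4πI² = 32/121
I = (+1)√(32/121/(4π)) = 0.14506992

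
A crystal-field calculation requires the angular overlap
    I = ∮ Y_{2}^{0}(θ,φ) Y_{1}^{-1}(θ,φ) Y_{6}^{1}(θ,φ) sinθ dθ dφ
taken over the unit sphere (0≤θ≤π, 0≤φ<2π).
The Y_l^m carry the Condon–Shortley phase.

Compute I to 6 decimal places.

|2−1|≤6≤2+1 violated ⇒ I = 0

0.000000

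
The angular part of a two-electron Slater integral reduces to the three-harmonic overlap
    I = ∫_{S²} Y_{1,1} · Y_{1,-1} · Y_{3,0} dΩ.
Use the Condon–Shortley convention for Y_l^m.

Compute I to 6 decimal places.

l₃=3 ∉ [0,2] — triangle fails ⇒ I = 0

0.000000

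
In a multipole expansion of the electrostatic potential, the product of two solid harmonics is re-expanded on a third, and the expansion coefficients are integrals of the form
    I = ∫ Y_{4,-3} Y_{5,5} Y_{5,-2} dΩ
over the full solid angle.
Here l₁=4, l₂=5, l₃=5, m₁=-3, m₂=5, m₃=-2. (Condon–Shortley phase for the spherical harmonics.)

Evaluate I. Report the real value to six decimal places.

0.140629

Checks pass: Σm=0; 14 even; l₃=5∈[1,9].
(2·4+1)(2·5+1)(2·5+1) = 1089
Δ: 4! 4! 6! / 15! → 1/3153150
sum: t=0:+1/69120 t=1:−1/1728 t=2:+1/576 t=3:−1/1728 t=4:+1/69120 = 7/11520
3j²(4 5 5; 0 0 0) = Δ·Π!·Σ² = 2/143  (sign -1)
sum: t=4:+1/103680 = 1/103680
3j²(4 5 5; -3 5 -2) = Δ·Π!·Σ² = 7/429  (sign -1)
combine: 4πI² = 1089·2/143·7/429 = 42/169
take √, sign +1: I = 0.14062948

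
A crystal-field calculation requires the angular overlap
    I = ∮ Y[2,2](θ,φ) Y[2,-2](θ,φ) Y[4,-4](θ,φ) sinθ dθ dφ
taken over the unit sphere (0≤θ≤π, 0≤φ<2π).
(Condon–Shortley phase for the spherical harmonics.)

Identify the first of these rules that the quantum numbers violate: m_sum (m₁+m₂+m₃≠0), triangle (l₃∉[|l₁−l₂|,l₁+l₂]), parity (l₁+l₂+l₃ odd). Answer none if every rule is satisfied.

m₁+m₂+m₃ = 2 − 2 − 4 = -4  ✗
triangle: |2−2|=0 ≤ l₃=4 ≤ 2+2=4
parity: l₁+l₂+l₃ = 8 is even

m_sum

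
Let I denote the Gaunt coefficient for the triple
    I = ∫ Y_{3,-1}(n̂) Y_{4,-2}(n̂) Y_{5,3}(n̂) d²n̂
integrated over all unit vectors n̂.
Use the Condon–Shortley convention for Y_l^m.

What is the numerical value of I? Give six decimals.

-0.144236

Checks pass: Σm=0; 12 even; l₃=5∈[1,7].
(2·3+1)(2·4+1)(2·5+1) = 693
Δ: 2! 4! 6! / 13! → 1/180180
sum: t=0:+1/576 t=1:−1/144 t=2:+1/576 = -1/288
3j²(3 4 5; 0 0 0) = Δ·Π!·Σ² = 20/1001  (sign +1)
sum: t=0:+1/2304 t=1:−1/720 t=2:+1/5760 = -1/1280
3j²(3 4 5; -1 -2 3) = Δ·Π!·Σ² = 27/1430  (sign -1)
combine: 4πI² = 693·20/1001·27/1430 = 486/1859
take √, sign -1: I = -0.14423595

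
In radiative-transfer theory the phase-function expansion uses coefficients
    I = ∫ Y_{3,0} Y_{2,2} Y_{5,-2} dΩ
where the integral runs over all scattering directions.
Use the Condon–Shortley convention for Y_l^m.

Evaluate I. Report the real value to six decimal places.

Rules hold: Σm=0, L=10 even, 1≤5≤5.
N = 7·5·11 = 385
Δ = 0!·6!·4!/11! = 1/2310
Racah Σ t=0..0: t=0:+1/144 = 1/144
⇒ 3j(3 2 5; 0 0 0)² = 10/231, sgn -1
Racah Σ t=0..0: t=0:+1/864 = 1/864
⇒ 3j(3 2 5; 0 2 -2)² = 1/66, sgn -1
4πI² = N·(3j₀)²·(3jₘ)² = 25/99
I = +1·√(0.252525/4π) = 0.14175797

0.141758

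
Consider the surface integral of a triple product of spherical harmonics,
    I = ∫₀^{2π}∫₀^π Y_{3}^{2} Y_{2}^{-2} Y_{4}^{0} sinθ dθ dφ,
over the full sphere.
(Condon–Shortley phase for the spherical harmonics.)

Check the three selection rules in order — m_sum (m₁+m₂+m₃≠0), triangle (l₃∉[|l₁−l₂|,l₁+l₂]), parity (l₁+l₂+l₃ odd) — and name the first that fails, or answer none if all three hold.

Σmᵢ = 0  ✓
l₃∈[|l₁−l₂|,l₁+l₂]=[1,5], have l₃=4  ✓
Σlᵢ = 9 ⇒ odd  ✗

parity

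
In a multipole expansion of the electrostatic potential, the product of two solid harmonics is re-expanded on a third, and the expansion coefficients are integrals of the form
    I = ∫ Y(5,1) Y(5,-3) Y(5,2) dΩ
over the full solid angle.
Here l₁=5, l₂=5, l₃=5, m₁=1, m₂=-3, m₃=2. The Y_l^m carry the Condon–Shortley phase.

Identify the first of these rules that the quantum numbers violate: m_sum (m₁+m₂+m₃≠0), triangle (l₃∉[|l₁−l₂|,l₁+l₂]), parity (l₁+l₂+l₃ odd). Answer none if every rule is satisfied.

parity

m₁+m₂+m₃ = 1 − 3 + 2 = 0  ✓
triangle: |5−5|=0 ≤ l₃=5 ≤ 5+5=10  ✓
parity: l₁+l₂+l₃ = 15 is odd  ✗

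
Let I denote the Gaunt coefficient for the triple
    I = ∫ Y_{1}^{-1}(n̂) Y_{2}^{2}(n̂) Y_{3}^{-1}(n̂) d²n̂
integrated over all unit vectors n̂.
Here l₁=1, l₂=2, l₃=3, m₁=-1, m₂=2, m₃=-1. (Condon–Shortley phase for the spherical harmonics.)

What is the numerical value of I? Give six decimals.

-0.082589

Rules hold: Σm=0, L=6 even, 1≤3≤3.
N = 3·5·7 = 105
Δ = 0!·2!·4!/7! = 1/105
Racah Σ t=0..0: t=0:+1/4 = 1/4
⇒ 3j(1 2 3; 0 0 0)² = 3/35, sgn -1
Racah Σ t=0..0: t=0:+1/48 = 1/48
⇒ 3j(1 2 3; -1 2 -1)² = 1/105, sgn +1
4πI² = N·(3j₀)²·(3jₘ)² = 3/35
I = -1·√(0.0857143/4π) = -0.08258890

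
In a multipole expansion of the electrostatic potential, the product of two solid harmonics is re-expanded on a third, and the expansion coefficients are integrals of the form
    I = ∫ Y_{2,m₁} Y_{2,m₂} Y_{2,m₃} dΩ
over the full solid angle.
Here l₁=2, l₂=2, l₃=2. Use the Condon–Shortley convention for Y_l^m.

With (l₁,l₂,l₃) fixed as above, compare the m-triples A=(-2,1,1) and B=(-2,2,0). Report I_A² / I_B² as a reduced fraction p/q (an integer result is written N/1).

Shared (l₁,l₂,l₃)=(2,2,2): N and (l;000)² cancel in I_A²/I_B².
A: Δ = 2!·2!·2!/7! = 1/630; Racah Σ t=2..2: t=2:+1/4 = 1/4; ⇒ 3j(2 2 2; -2 1 1)² = 3/35, sgn -1
B: Δ = 2!·2!·2!/7! = 1/630; Racah Σ t=2..2: t=2:+1/8 = 1/8; ⇒ 3j(2 2 2; -2 2 0)² = 2/35, sgn +1
I_A²/I_B² = (3/35)/(2/35) = 3/2

3/2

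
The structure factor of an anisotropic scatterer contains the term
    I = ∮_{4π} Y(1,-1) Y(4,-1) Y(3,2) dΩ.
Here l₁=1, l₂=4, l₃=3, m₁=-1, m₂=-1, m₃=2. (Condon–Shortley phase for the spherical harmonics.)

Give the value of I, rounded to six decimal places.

-0.106622

Checks pass: Σm=0; 8 even; l₃=3∈[3,5].
(2·1+1)(2·4+1)(2·3+1) = 189
Δ: 2! 0! 6! / 9! → 1/252
sum: t=1:−1/36 = -1/36
3j²(1 4 3; 0 0 0) = Δ·Π!·Σ² = 4/63  (sign +1)
sum: t=2:+1/240 = 1/240
3j²(1 4 3; -1 -1 2) = Δ·Π!·Σ² = 1/84  (sign -1)
combine: 4πI² = 189·4/63·1/84 = 1/7
take √, sign -1: I = -0.10662181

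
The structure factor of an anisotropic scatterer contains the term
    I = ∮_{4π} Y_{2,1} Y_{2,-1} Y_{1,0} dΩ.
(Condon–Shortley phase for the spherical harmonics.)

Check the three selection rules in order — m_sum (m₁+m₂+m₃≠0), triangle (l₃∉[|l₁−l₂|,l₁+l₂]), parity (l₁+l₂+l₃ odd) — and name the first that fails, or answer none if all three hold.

Σmᵢ = 0  ✓
l₃∈[|l₁−l₂|,l₁+l₂]=[0,4], have l₃=1  ✓
Σlᵢ = 5 ⇒ odd  ✗

parity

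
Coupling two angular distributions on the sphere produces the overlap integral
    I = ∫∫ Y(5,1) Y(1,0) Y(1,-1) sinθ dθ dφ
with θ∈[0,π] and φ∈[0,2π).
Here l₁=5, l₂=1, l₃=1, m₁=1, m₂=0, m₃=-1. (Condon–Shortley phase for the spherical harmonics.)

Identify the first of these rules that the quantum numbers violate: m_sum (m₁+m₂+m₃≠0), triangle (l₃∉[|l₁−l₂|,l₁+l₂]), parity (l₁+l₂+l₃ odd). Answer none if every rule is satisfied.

m₁+m₂+m₃ = 1 + 0 − 1 = 0  ✓
triangle: |5−1|=4 ≤ l₃=1 ≤ 5+1=6  ✗
parity: l₁+l₂+l₃ = 7 is odd

triangle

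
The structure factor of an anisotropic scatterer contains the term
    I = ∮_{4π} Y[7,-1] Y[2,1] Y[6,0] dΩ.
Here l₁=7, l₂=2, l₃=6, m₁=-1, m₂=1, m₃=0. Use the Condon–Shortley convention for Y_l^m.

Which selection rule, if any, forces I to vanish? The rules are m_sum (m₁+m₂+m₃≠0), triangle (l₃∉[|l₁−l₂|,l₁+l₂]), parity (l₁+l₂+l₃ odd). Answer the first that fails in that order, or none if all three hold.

parity

azimuthal sum: -1 + 1 + 0 = 0  ✓
5 ≤ 6 ≤ 9 (triangle on l)  ✓
L = 7 + 2 + 6 = 15 (odd)  ✗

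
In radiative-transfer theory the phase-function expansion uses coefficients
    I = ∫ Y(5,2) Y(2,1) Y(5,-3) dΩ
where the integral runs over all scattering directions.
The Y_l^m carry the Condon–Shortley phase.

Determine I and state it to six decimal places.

Rules hold: Σm=0, L=12 even, 3≤5≤7.
N = 11·5·11 = 605
Δ = 2!·8!·2!/13! = 1/38610
Racah Σ t=0..2: t=0:+1/2880 t=1:−1/576 t=2:+1/2880 = -1/960
⇒ 3j(5 2 5; 0 0 0)² = 10/429, sgn +1
Racah Σ t=1..2: t=1:−1/2880 t=2:+1/10080 = -1/4032
⇒ 3j(5 2 5; 2 1 -3)² = 10/429, sgn -1
4πI² = N·(3j₀)²·(3jₘ)² = 500/1521
I = -1·√(0.328731/4π) = -0.16173926

-0.161739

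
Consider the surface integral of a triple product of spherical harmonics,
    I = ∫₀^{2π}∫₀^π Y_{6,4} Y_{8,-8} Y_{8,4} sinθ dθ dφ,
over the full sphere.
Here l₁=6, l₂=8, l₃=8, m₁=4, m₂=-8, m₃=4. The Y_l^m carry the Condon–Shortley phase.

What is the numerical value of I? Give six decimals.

Checks pass: Σm=0; 22 even; l₃=8∈[2,14].
(2·6+1)(2·8+1)(2·8+1) = 3757
Δ: 6! 6! 10! / 23! → 1/13742520792
sum: t=0:+1/41803776000 t=1:−1/435456000 t=2:+1/39813120 t=3:−1/18662400 t=4:+1/39813120 t=5:−1/435456000 t=6:+1/41803776000 = -11/1393459200
3j²(6 8 8; 0 0 0) = Δ·Π!·Σ² = 600/96577  (sign -1)
sum: t=0:+1/125411328000 = 1/125411328000
3j²(6 8 8; 4 -8 4) = Δ·Π!·Σ² = 60/7429  (sign +1)
combine: 4πI² = 3757·600/96577·60/7429 = 36000/190969
take √, sign -1: I = -0.12247992

-0.122480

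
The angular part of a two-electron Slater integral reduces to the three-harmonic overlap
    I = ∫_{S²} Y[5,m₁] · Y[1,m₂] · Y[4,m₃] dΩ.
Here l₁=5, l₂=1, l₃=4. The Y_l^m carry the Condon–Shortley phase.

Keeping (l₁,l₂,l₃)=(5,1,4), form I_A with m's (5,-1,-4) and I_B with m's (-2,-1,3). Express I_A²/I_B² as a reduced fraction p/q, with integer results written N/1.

15/1

Shared (l₁,l₂,l₃)=(5,1,4): N and (l;000)² cancel in I_A²/I_B².
A: Δ = 2!·8!·0!/11! = 1/495; Racah Σ t=0..0: t=0:+1/80640 = 1/80640; ⇒ 3j(5 1 4; 5 -1 -4)² = 1/11, sgn +1
B: Δ = 2!·8!·0!/11! = 1/495; Racah Σ t=0..0: t=0:+1/10080 = 1/10080; ⇒ 3j(5 1 4; -2 -1 3)² = 1/165, sgn -1
I_A²/I_B² = (1/11)/(1/165) = 15/1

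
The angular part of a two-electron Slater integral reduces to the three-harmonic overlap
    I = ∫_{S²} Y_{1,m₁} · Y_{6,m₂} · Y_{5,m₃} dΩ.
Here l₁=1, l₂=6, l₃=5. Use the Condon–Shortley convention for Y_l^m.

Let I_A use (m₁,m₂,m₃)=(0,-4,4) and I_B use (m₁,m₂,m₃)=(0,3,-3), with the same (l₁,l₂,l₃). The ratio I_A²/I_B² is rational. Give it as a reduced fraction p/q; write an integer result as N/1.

Same 1,6,5: normalisation and zero-m 3j drop out of the ratio.
A: Δ: 2! 0! 10! / 13! → 1/858; sum: t=1:−1/362880 = -1/362880; 3j²(1 6 5; 0 -4 4) = Δ·Π!·Σ² = 10/429  (sign +1)
B: Δ: 2! 0! 10! / 13! → 1/858; sum: t=1:−1/80640 = -1/80640; 3j²(1 6 5; 0 3 -3) = Δ·Π!·Σ² = 9/286  (sign -1)
I_A²/I_B² = (10/429)/(9/286) = 20/27

20/27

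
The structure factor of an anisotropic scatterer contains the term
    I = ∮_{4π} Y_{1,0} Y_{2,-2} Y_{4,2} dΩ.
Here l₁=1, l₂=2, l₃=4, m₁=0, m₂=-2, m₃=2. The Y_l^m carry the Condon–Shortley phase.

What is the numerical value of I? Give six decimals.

|1−2|≤4≤1+2 violated ⇒ I = 0

0.000000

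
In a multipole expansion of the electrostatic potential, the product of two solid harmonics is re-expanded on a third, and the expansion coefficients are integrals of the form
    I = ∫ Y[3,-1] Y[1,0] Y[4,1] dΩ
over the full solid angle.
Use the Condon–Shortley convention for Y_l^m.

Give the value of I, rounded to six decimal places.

-0.238414

Rules hold: Σm=0, L=8 even, 2≤4≤4.
N = 7·3·9 = 189
Δ = 0!·6!·2!/9! = 1/252
Racah Σ t=0..0: t=0:+1/36 = 1/36
⇒ 3j(3 1 4; 0 0 0)² = 4/63, sgn +1
Racah Σ t=0..0: t=0:+1/48 = 1/48
⇒ 3j(3 1 4; -1 0 1)² = 5/84, sgn -1
4πI² = N·(3j₀)²·(3jₘ)² = 5/7
I = -1·√(0.714286/4π) = -0.23841361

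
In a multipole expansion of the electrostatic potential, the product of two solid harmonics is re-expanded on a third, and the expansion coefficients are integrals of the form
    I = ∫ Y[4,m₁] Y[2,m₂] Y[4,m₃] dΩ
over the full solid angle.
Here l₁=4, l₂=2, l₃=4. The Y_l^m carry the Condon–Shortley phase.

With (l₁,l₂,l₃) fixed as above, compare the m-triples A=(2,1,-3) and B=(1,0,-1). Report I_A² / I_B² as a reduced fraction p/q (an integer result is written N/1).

525/289

l's match ⇒ only the (l;m) 3-j factors differ between A and B.
A: triangle coeff Δ(4,2,4) = 1/13860; Σ_t [1,2]: t=1:−1/240 t=2:+1/1440 = -1/288; (3j)²=5/132 [(4 2 4; 2 1 -3)], sign=+1
B: triangle coeff Δ(4,2,4) = 1/13860; Σ_t [0,2]: t=0:+1/144 t=1:−1/48 t=2:+1/480 = -17/1440; (3j)²=289/13860 [(4 2 4; 1 0 -1)], sign=+1
I_A²/I_B² = (5/132)/(289/13860) = 525/289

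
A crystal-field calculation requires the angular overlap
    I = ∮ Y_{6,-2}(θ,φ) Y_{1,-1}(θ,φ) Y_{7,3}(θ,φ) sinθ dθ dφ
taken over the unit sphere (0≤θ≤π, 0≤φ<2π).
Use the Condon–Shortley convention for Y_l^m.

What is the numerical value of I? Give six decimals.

-0.234717

m-sum 0 ✓  L=14 even ✓  5≤7≤7 ✓
Π(2lᵢ+1) = 13×3×15 = 585
triangle coeff Δ(6,1,7) = 1/1365
Σ_t [0,0]: t=0:+1/518400 = 1/518400
(3j)²=7/195 [(6 1 7; 0 0 0)], sign=-1
Σ_t [0,0]: t=0:+1/1935360 = 1/1935360
(3j)²=3/91 [(6 1 7; -2 -1 3)], sign=+1
⇒ 4πI² = 9/13
I = (-1)√(9/13/(4π)) = -0.23471705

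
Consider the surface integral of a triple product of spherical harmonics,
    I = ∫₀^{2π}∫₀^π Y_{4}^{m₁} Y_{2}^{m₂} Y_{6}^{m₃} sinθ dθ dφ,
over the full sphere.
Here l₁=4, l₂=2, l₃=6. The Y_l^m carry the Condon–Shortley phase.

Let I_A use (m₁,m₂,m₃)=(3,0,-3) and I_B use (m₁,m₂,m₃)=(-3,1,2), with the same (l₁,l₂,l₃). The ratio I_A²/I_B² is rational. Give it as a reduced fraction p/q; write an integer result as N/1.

27/8

l's match ⇒ only the (l;m) 3-j factors differ between A and B.
A: triangle coeff Δ(4,2,6) = 1/6435; Σ_t [0,0]: t=0:+1/20160 = 1/20160; (3j)²=12/715 [(4 2 6; 3 0 -3)], sign=-1
B: triangle coeff Δ(4,2,6) = 1/6435; Σ_t [0,0]: t=0:+1/30240 = 1/30240; (3j)²=32/6435 [(4 2 6; -3 1 2)], sign=+1
I_A²/I_B² = (12/715)/(32/6435) = 27/8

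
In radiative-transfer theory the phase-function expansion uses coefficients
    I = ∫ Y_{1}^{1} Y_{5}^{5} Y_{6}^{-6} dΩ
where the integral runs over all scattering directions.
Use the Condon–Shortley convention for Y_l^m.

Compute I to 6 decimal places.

0.331940

Checks pass: Σm=0; 12 even; l₃=6∈[4,6].
(2·1+1)(2·5+1)(2·6+1) = 429
Δ: 0! 2! 10! / 13! → 1/858
sum: t=0:+1/14400 = 1/14400
3j²(1 5 6; 0 0 0) = Δ·Π!·Σ² = 6/143  (sign +1)
sum: t=0:+1/7257600 = 1/7257600
3j²(1 5 6; 1 5 -6) = Δ·Π!·Σ² = 1/13  (sign +1)
combine: 4πI² = 429·6/143·1/13 = 18/13
take √, sign +1: I = 0.33194004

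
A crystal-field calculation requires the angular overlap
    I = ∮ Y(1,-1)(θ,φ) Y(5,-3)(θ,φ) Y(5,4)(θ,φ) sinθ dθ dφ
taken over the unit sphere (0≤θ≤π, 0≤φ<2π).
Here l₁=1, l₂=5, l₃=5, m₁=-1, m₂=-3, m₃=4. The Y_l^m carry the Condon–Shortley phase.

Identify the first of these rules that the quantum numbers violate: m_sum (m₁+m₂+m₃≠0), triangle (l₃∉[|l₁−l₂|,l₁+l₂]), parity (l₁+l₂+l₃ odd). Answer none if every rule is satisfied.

m₁+m₂+m₃ = -1 − 3 + 4 = 0  ✓
triangle: |1−5|=4 ≤ l₃=5 ≤ 1+5=6  ✓
parity: l₁+l₂+l₃ = 11 is odd  ✗

parity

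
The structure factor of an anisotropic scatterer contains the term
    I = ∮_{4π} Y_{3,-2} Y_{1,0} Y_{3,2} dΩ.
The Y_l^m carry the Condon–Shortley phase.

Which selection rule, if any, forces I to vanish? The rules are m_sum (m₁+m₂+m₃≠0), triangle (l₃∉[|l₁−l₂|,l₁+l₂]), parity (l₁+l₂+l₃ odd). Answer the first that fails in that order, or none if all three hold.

Σmᵢ = 0  ✓
l₃∈[|l₁−l₂|,l₁+l₂]=[2,4], have l₃=3  ✓
Σlᵢ = 7 ⇒ odd  ✗

parity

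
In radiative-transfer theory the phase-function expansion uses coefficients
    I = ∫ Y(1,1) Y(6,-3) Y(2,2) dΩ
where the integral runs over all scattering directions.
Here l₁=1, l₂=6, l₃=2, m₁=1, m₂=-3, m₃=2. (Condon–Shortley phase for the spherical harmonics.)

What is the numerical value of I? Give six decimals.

0.000000

|1−6|≤2≤1+6 violated ⇒ I = 0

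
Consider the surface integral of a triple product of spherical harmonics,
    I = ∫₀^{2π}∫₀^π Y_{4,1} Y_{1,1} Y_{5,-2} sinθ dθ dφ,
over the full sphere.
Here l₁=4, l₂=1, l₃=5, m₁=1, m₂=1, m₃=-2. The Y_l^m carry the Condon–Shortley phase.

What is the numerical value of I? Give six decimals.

m-sum 0 ✓  L=10 even ✓  3≤5≤5 ✓
Π(2lᵢ+1) = 9×3×11 = 297
triangle coeff Δ(4,1,5) = 1/495
Σ_t [0,0]: t=0:+1/576 = 1/576
(3j)²=5/99 [(4 1 5; 0 0 0)], sign=-1
Σ_t [0,0]: t=0:+1/1440 = 1/1440
(3j)²=7/165 [(4 1 5; 1 1 -2)], sign=-1
⇒ 4πI² = 7/11
I = (+1)√(7/11/(4π)) = 0.22503380

0.225034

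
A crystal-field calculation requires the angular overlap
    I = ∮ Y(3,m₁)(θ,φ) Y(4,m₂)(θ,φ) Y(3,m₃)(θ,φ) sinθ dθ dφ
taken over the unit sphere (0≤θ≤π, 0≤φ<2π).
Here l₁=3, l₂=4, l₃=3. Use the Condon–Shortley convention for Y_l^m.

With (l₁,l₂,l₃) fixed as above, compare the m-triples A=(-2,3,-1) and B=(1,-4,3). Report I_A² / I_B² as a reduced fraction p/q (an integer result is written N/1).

Same 3,4,3: normalisation and zero-m 3j drop out of the ratio.
A: Δ: 4! 2! 4! / 11! → 1/34650; sum: t=3:−1/288 t=4:+1/144 = 1/288; 3j²(3 4 3; -2 3 -1) = Δ·Π!·Σ² = 1/99  (sign +1)
B: Δ: 4! 2! 4! / 11! → 1/34650; sum: t=0:+1/1152 = 1/1152; 3j²(3 4 3; 1 -4 3) = Δ·Π!·Σ² = 1/33  (sign +1)
I_A²/I_B² = (1/99)/(1/33) = 1/3

1/3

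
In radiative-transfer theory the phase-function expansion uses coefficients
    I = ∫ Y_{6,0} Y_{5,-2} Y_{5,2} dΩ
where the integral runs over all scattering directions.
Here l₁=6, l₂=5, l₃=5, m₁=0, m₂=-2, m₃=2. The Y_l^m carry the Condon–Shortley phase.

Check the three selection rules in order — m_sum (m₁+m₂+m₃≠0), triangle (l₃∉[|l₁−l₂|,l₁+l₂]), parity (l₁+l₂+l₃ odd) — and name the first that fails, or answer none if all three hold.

Σmᵢ = 0  ✓
l₃∈[|l₁−l₂|,l₁+l₂]=[1,11], have l₃=5  ✓
Σlᵢ = 16 ⇒ even  ✓

none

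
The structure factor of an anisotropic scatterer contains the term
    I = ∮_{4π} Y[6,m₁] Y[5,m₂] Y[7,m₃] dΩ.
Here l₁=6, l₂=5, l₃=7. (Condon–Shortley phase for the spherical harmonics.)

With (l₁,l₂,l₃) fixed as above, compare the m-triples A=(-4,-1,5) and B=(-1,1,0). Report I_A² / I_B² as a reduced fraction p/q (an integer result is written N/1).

Shared (l₁,l₂,l₃)=(6,5,7): N and (l;000)² cancel in I_A²/I_B².
A: Δ = 4!·8!·6!/19! = 1/174594420; Racah Σ t=2..4: t=2:+1/7741440 t=3:−1/3628800 t=4:+1/24883200 = -37/348364800; ⇒ 3j(6 5 7; -4 -1 5)² = 1369/176358, sgn -1
B: Δ = 4!·8!·6!/19! = 1/174594420; Racah Σ t=0..4: t=0:+1/87091200 t=1:−1/1036800 t=2:+1/138240 t=3:−1/124416 t=4:+1/829440 = -1/1814400; ⇒ 3j(6 5 7; -1 1 0)² = 64/138567, sgn +1
I_A²/I_B² = (1369/176358)/(64/138567) = 15059/896

15059/896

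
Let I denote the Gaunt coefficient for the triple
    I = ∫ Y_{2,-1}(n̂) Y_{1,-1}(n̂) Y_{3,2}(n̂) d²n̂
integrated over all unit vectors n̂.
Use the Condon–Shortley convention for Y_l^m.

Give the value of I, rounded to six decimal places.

m-sum 0 ✓  L=6 even ✓  1≤3≤3 ✓
Π(2lᵢ+1) = 5×3×7 = 105
triangle coeff Δ(2,1,3) = 1/105
Σ_t [0,0]: t=0:+1/4 = 1/4
(3j)²=3/35 [(2 1 3; 0 0 0)], sign=-1
Σ_t [0,0]: t=0:+1/12 = 1/12
(3j)²=2/21 [(2 1 3; -1 -1 2)], sign=-1
⇒ 4πI² = 6/7
I = (+1)√(6/7/(4π)) = 0.26116903

0.261169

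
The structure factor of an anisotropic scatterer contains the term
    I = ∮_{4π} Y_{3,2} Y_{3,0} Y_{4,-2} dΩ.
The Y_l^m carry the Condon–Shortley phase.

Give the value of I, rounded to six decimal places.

-0.044418

Checks pass: Σm=0; 10 even; l₃=4∈[0,6].
(2·3+1)(2·3+1)(2·4+1) = 441
Δ: 2! 4! 4! / 11! → 1/34650
sum: t=0:+1/72 t=1:−1/16 t=2:+1/72 = -5/144
3j²(3 3 4; 0 0 0) = Δ·Π!·Σ² = 2/77  (sign -1)
sum: t=0:+1/72 t=1:−1/96 = 1/288
3j²(3 3 4; 2 0 -2) = Δ·Π!·Σ² = 1/462  (sign +1)
combine: 4πI² = 441·2/77·1/462 = 3/121
take √, sign -1: I = -0.04441841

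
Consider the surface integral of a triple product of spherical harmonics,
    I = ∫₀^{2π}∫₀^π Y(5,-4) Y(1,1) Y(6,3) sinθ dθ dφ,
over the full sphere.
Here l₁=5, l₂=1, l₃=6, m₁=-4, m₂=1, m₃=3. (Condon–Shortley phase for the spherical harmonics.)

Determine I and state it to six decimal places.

-0.070770

Rules hold: Σm=0, L=12 even, 4≤6≤6.
N = 11·3·13 = 429
Δ = 0!·10!·2!/13! = 1/858
Racah Σ t=0..0: t=0:+1/14400 = 1/14400
⇒ 3j(5 1 6; 0 0 0)² = 6/143, sgn +1
Racah Σ t=0..0: t=0:+1/725760 = 1/725760
⇒ 3j(5 1 6; -4 1 3)² = 1/286, sgn -1
4πI² = N·(3j₀)²·(3jₘ)² = 9/143
I = -1·√(0.0629371/4π) = -0.07076985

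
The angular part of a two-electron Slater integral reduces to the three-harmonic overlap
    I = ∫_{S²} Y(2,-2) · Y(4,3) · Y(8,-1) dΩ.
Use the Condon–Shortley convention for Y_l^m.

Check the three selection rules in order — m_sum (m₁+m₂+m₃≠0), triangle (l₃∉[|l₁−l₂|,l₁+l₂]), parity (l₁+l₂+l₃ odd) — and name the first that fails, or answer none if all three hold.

triangle

m₁+m₂+m₃ = -2 + 3 − 1 = 0  ✓
triangle: |2−4|=2 ≤ l₃=8 ≤ 2+4=6  ✗
parity: l₁+l₂+l₃ = 14 is even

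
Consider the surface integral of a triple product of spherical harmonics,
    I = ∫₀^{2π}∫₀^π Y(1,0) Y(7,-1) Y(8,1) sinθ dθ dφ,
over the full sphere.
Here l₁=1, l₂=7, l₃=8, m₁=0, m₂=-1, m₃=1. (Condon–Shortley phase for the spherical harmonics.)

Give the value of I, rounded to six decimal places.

-0.242860

Checks pass: Σm=0; 16 even; l₃=8∈[6,8].
(2·1+1)(2·7+1)(2·8+1) = 765
Δ: 0! 2! 14! / 17! → 1/2040
sum: t=0:+1/25401600 = 1/25401600
3j²(1 7 8; 0 0 0) = Δ·Π!·Σ² = 8/255  (sign +1)
sum: t=0:+1/29030400 = 1/29030400
3j²(1 7 8; 0 -1 1) = Δ·Π!·Σ² = 21/680  (sign -1)
combine: 4πI² = 765·8/255·21/680 = 63/85
take √, sign -1: I = -0.24285994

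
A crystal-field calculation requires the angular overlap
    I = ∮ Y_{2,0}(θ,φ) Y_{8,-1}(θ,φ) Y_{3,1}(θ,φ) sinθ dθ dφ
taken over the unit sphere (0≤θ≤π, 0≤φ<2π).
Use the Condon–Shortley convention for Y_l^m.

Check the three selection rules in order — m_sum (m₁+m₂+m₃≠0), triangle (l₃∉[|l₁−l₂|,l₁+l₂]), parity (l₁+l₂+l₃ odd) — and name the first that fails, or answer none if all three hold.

azimuthal sum: 0 − 1 + 1 = 0  ✓
6 ≤ 3 ≤ 10 (triangle on l)  ✗
L = 2 + 8 + 3 = 13 (odd)

triangle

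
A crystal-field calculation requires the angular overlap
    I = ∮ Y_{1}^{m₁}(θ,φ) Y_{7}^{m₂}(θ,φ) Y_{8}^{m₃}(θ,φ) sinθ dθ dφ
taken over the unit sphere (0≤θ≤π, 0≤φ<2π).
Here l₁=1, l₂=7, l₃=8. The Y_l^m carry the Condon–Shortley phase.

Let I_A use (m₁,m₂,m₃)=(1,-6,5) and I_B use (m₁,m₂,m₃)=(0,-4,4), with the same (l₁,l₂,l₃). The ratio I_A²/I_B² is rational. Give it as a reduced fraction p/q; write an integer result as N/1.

l's match ⇒ only the (l;m) 3-j factors differ between A and B.
A: triangle coeff Δ(1,7,8) = 1/2040; Σ_t [0,0]: t=0:+1/12454041600 = 1/12454041600; (3j)²=1/680 [(1 7 8; 1 -6 5)], sign=-1
B: triangle coeff Δ(1,7,8) = 1/2040; Σ_t [0,0]: t=0:+1/239500800 = 1/239500800; (3j)²=2/85 [(1 7 8; 0 -4 4)], sign=+1
I_A²/I_B² = (1/680)/(2/85) = 1/16

1/16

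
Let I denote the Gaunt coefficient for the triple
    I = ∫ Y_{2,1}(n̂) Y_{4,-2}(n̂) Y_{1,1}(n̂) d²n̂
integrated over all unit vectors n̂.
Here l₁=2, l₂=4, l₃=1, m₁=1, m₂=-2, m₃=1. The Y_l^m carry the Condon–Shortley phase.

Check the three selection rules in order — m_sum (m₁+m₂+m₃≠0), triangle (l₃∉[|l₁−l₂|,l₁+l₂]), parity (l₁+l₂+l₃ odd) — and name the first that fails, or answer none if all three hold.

azimuthal sum: 1 − 2 + 1 = 0  ✓
2 ≤ 1 ≤ 6 (triangle on l)  ✗
L = 2 + 4 + 1 = 7 (odd)

triangle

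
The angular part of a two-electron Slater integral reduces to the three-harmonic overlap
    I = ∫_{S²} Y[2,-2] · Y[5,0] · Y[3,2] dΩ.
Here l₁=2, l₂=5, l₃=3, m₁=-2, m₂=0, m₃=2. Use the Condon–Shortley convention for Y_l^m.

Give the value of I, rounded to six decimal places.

m-sum 0 ✓  L=10 even ✓  3≤3≤7 ✓
Π(2lᵢ+1) = 5×11×7 = 385
triangle coeff Δ(2,5,3) = 1/2310
Σ_t [2,2]: t=2:+1/144 = 1/144
(3j)²=10/231 [(2 5 3; 0 0 0)], sign=-1
Σ_t [4,4]: t=4:+1/2880 = 1/2880
(3j)²=1/462 [(2 5 3; -2 0 2)], sign=-1
⇒ 4πI² = 25/693
I = (+1)√(25/693/(4π)) = 0.05357948

0.053579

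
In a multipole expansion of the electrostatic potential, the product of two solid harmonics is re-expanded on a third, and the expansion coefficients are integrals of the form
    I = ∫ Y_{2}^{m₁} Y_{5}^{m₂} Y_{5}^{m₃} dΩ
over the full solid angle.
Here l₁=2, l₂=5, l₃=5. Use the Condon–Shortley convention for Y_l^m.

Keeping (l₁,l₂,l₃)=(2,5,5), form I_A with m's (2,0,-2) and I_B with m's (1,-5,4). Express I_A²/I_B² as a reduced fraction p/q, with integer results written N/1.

28/27

l's match ⇒ only the (l;m) 3-j factors differ between A and B.
A: triangle coeff Δ(2,5,5) = 1/38610; Σ_t [0,0]: t=0:+1/2880 = 1/2880; (3j)²=14/429 [(2 5 5; 2 0 -2)], sign=-1
B: triangle coeff Δ(2,5,5) = 1/38610; Σ_t [0,0]: t=0:+1/80640 = 1/80640; (3j)²=9/286 [(2 5 5; 1 -5 4)], sign=-1
I_A²/I_B² = (14/429)/(9/286) = 28/27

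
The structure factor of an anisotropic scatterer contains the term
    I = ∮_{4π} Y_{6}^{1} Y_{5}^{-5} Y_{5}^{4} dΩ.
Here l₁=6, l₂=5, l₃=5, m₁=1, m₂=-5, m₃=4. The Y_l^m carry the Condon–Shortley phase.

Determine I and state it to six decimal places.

-0.094319

m-sum 0 ✓  L=16 even ✓  1≤5≤11 ✓
Π(2lᵢ+1) = 13×11×11 = 1573
triangle coeff Δ(6,5,5) = 1/28588560
Σ_t [1,5]: t=1:−1/345600 t=2:+1/13824 t=3:−1/5184 t=4:+1/13824 t=5:−1/345600 = -7/129600
(3j)²=80/7293 [(6 5 5; 0 0 0)], sign=+1
Σ_t [0,0]: t=0:+1/2073600 = 1/2073600
(3j)²=63/9724 [(6 5 5; 1 -5 4)], sign=-1
⇒ 4πI² = 420/3757
I = (-1)√(420/3757/(4π)) = -0.09431898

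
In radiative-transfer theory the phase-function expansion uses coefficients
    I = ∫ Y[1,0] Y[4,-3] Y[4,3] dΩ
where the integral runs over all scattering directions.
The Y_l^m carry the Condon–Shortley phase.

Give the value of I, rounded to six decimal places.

l₁+l₂+l₃=9 is odd: 3j(l;000)=0 ⇒ I=0

0.000000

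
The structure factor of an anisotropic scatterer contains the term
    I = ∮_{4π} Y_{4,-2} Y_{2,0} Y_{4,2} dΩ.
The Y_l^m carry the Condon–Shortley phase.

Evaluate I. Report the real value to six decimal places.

0.065536

Checks pass: Σm=0; 10 even; l₃=4∈[2,6].
(2·4+1)(2·2+1)(2·4+1) = 405
Δ: 2! 6! 2! / 11! → 1/13860
sum: t=0:+1/192 t=1:−1/36 t=2:+1/192 = -5/288
3j²(4 2 4; 0 0 0) = Δ·Π!·Σ² = 20/693  (sign -1)
sum: t=0:+1/2880 t=1:−1/120 t=2:+1/192 = -1/360
3j²(4 2 4; -2 0 2) = Δ·Π!·Σ² = 16/3465  (sign -1)
combine: 4πI² = 405·20/693·16/3465 = 320/5929
take √, sign +1: I = 0.06553591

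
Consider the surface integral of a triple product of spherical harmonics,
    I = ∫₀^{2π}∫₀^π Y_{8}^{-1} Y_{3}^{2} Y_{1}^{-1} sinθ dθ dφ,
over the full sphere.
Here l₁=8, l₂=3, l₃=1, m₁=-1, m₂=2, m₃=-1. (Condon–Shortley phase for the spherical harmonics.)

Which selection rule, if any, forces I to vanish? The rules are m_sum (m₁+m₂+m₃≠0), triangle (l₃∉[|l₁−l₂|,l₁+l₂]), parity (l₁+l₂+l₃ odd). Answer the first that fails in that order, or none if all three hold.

m₁+m₂+m₃ = -1 + 2 − 1 = 0  ✓
triangle: |8−3|=5 ≤ l₃=1 ≤ 8+3=11  ✗
parity: l₁+l₂+l₃ = 12 is even

triangle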